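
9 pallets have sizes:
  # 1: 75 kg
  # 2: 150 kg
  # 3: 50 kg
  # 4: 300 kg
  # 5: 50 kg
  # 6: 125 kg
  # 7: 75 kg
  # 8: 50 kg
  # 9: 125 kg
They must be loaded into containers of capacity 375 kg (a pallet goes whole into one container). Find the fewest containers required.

Total = 300 + 150 + 125 + 125 + 75 + 75 + 50 + 50 + 50 = 1000 kg.
Lower bound: ⌈1000/375⌉ = 3 containers.
A packing using 3 containers:
  container 1: 300 + 75 = 375
  container 2: 150 + 125 + 75 = 350
  container 3: 125 + 50 + 50 + 50 = 275
This matches the lower bound, so 3 is optimal.

3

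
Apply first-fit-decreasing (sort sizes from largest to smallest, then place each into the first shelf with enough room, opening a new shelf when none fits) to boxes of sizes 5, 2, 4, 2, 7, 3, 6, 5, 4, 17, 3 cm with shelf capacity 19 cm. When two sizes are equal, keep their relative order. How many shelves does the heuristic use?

Sorted descending: 17, 7, 6, 5, 5, 4, 4, 3, 3, 2, 2.
  17 → shelf 1 (new)  [load 17/19]
  7 → shelf 2 (new)  [load 7/19]
  6 → shelf 2  [load 13/19]
  5 → shelf 2  [load 18/19]
  5 → shelf 3 (new)  [load 5/19]
  4 → shelf 3  [load 9/19]
  4 → shelf 3  [load 13/19]
  3 → shelf 3  [load 16/19]
  3 → shelf 3  [load 19/19]
  2 → shelf 1  [load 19/19]
  2 → shelf 4 (new)  [load 2/19]
4 shelves opened.

4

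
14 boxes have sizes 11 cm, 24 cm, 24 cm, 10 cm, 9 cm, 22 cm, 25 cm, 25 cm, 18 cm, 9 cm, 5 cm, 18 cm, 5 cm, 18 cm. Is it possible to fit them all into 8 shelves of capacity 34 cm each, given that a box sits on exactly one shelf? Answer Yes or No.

A valid assignment using 8 shelves:
  shelf 1: 25 + 9 = 34
  shelf 2: 25 + 9 = 34
  shelf 3: 24 + 10 = 34
  shelf 4: 24 + 5 + 5 = 34
  shelf 5: 22 + 11 = 33
  shelf 6: 18 = 18
  shelf 7: 18 = 18
  shelf 8: 18 = 18
Every load is within 34 cm, so 8 shelves suffice.

Yes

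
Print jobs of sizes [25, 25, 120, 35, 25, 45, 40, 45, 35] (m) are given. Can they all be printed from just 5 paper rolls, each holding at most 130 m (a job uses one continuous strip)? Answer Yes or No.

Yes

A valid assignment using 4 paper rolls:
  roll 1: 120 = 120
  roll 2: 45 + 45 + 40 = 130
  roll 3: 35 + 35 + 25 + 25 = 120
  roll 4: 25 = 25
That uses only 4 ≤ 5, so 5 paper rolls are enough.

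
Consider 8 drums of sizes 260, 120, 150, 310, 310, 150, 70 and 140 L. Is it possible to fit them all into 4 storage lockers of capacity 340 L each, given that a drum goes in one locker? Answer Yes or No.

No

Total = 1510 L; ⌈1510/340⌉ = 5.
At least 5 storage lockers are required, but only 4 are allowed.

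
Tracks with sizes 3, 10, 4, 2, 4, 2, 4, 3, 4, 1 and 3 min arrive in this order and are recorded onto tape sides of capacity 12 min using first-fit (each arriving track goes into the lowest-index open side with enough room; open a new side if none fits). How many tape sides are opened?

4

  3 → side 1 (new)  [load 3/12]
  10 → side 2 (new)  [load 10/12]
  4 → side 1  [load 7/12]
  2 → side 1  [load 9/12]
  4 → side 3 (new)  [load 4/12]
  2 → side 1  [load 11/12]
  4 → side 3  [load 8/12]
  3 → side 3  [load 11/12]
  4 → side 4 (new)  [load 4/12]
  1 → side 1  [load 12/12]
  3 → side 4  [load 7/12]
4 tape sides opened.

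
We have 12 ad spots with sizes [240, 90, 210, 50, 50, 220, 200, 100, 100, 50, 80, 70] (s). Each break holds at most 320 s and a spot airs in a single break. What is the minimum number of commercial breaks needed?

Total = 240 + 220 + 210 + 200 + 100 + 100 + 90 + 80 + 70 + 50 + 50 + 50 = 1460 s.
Lower bound: ⌈1460/320⌉ = 5 commercial breaks.
A packing using 5 commercial breaks:
  break 1: 240 + 80 = 320
  break 2: 220 + 100 = 320
  break 3: 210 + 100 = 310
  break 4: 200 + 90 = 290
  break 5: 70 + 50 + 50 + 50 = 220
This matches the lower bound, so 5 is optimal.

5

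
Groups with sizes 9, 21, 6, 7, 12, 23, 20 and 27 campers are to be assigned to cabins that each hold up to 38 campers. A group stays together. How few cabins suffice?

4

Total = 27 + 23 + 21 + 20 + 12 + 9 + 7 + 6 = 125 campers.
Lower bound: ⌈125/38⌉ = 4 cabins.
A packing using 4 cabins:
  cabin 1: 27 + 9 = 36
  cabin 2: 23 + 12 = 35
  cabin 3: 21 + 7 + 6 = 34
  cabin 4: 20 = 20
This matches the lower bound, so 4 is optimal.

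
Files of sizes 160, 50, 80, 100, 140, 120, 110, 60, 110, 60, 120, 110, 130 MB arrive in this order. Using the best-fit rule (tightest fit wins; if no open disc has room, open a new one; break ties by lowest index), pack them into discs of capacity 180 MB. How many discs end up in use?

10

  160 → disc 1 (new)  [load 160/180]
  50 → disc 2 (new)  [load 50/180]
  80 → disc 2  [load 130/180]
  100 → disc 3 (new)  [load 100/180]
  140 → disc 4 (new)  [load 140/180]
  120 → disc 5 (new)  [load 120/180]
  110 → disc 6 (new)  [load 110/180]
  60 → disc 5  [load 180/180]
  110 → disc 7 (new)  [load 110/180]
  60 → disc 6  [load 170/180]
  120 → disc 8 (new)  [load 120/180]
  110 → disc 9 (new)  [load 110/180]
  130 → disc 10 (new)  [load 130/180]
10 discs opened.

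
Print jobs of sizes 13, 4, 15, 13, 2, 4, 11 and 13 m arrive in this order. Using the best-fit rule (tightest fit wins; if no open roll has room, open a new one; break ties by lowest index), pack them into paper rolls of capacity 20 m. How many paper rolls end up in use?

  13 → roll 1 (new)  [load 13/20]
  4 → roll 1  [load 17/20]
  15 → roll 2 (new)  [load 15/20]
  13 → roll 3 (new)  [load 13/20]
  2 → roll 1  [load 19/20]
  4 → roll 2  [load 19/20]
  11 → roll 4 (new)  [load 11/20]
  13 → roll 5 (new)  [load 13/20]
5 paper rolls opened.

5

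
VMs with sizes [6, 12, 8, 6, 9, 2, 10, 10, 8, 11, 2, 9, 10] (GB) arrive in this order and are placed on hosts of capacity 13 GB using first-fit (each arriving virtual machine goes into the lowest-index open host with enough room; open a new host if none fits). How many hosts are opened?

10

  6 → host 1 (new)  [load 6/13]
  12 → host 2 (new)  [load 12/13]
  8 → host 3 (new)  [load 8/13]
  6 → host 1  [load 12/13]
  9 → host 4 (new)  [load 9/13]
  2 → host 3  [load 10/13]
  10 → host 5 (new)  [load 10/13]
  10 → host 6 (new)  [load 10/13]
  8 → host 7 (new)  [load 8/13]
  11 → host 8 (new)  [load 11/13]
  2 → host 3  [load 12/13]
  9 → host 9 (new)  [load 9/13]
  10 → host 10 (new)  [load 10/13]
10 hosts opened.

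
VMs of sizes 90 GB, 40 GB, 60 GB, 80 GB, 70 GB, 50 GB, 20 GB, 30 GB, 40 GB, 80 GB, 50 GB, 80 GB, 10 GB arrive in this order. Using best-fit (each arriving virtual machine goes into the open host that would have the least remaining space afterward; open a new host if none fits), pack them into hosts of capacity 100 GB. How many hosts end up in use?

8

  90 → host 1 (new)  [load 90/100]
  40 → host 2 (new)  [load 40/100]
  60 → host 2  [load 100/100]
  80 → host 3 (new)  [load 80/100]
  70 → host 4 (new)  [load 70/100]
  50 → host 5 (new)  [load 50/100]
  20 → host 3  [load 100/100]
  30 → host 4  [load 100/100]
  40 → host 5  [load 90/100]
  80 → host 6 (new)  [load 80/100]
  50 → host 7 (new)  [load 50/100]
  80 → host 8 (new)  [load 80/100]
  10 → host 1  [load 100/100]
8 hosts opened.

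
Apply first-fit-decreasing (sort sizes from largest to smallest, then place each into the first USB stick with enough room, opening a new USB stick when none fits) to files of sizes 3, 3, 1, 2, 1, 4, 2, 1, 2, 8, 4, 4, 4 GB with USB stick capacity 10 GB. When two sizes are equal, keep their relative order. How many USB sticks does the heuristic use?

Sorted descending: 8, 4, 4, 4, 4, 3, 3, 2, 2, 2, 1, 1, 1.
  8 → USB stick 1 (new)  [load 8/10]
  4 → USB stick 2 (new)  [load 4/10]
  4 → USB stick 2  [load 8/10]
  4 → USB stick 3 (new)  [load 4/10]
  4 → USB stick 3  [load 8/10]
  3 → USB stick 4 (new)  [load 3/10]
  3 → USB stick 4  [load 6/10]
  2 → USB stick 1  [load 10/10]
  2 → USB stick 2  [load 10/10]
  2 → USB stick 3  [load 10/10]
  1 → USB stick 4  [load 7/10]
  1 → USB stick 4  [load 8/10]
  1 → USB stick 4  [load 9/10]
4 USB sticks opened.

4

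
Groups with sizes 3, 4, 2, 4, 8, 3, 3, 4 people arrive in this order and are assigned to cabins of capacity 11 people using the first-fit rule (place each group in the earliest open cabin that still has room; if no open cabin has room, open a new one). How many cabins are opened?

  3 → cabin 1 (new)  [load 3/11]
  4 → cabin 1  [load 7/11]
  2 → cabin 1  [load 9/11]
  4 → cabin 2 (new)  [load 4/11]
  8 → cabin 3 (new)  [load 8/11]
  3 → cabin 2  [load 7/11]
  3 → cabin 2  [load 10/11]
  4 → cabin 4 (new)  [load 4/11]
4 cabins opened.

4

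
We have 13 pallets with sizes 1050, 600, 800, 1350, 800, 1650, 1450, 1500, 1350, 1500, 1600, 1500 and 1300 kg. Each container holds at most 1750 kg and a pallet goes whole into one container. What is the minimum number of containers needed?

11

Total = 1650 + 1600 + 1500 + 1500 + 1500 + 1450 + 1350 + 1350 + 1300 + 1050 + 800 + 800 + 600 = 16450 kg.
Lower bound: ⌈16450/1750⌉ = 10 containers.
A packing using 11 containers:
  container 1: 1650 = 1650
  container 2: 1600 = 1600
  container 3: 1500 = 1500
  container 4: 1500 = 1500
  container 5: 1500 = 1500
  container 6: 1450 = 1450
  container 7: 1350 = 1350
  container 8: 1350 = 1350
  container 9: 1300 = 1300
  container 10: 1050 + 600 = 1650
  container 11: 800 + 800 = 1600
No arrangement into 10 containers stays within capacity, so 11 is optimal.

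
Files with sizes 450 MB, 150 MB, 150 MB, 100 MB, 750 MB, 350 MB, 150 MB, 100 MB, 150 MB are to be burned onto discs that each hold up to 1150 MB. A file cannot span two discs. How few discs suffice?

Total = 750 + 450 + 350 + 150 + 150 + 150 + 150 + 100 + 100 = 2350 MB.
Lower bound: ⌈2350/1150⌉ = 3 discs.
A packing using 3 discs:
  disc 1: 750 + 350 = 1100
  disc 2: 450 + 150 + 150 + 150 + 150 + 100 = 1150
  disc 3: 100 = 100
This matches the lower bound, so 3 is optimal.

3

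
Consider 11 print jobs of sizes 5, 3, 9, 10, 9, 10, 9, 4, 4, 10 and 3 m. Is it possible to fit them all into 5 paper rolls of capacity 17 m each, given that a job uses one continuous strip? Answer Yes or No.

No

Total = 76 m; ⌈76/17⌉ = 5.
6 print jobs each exceed half the capacity and cannot share a roll, forcing at least 6 paper rolls.
At least 6 paper rolls are required, but only 5 are allowed.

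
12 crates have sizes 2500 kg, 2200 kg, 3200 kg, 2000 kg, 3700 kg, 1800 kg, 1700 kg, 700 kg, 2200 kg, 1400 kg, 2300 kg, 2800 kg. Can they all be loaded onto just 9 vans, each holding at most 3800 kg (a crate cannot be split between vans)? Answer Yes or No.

Yes

A valid assignment using 9 vans:
  van 1: 3700 = 3700
  van 2: 3200 = 3200
  van 3: 2800 + 700 = 3500
  van 4: 2500 = 2500
  van 5: 2300 + 1400 = 3700
  van 6: 2200 = 2200
  van 7: 2200 = 2200
  van 8: 2000 + 1800 = 3800
  van 9: 1700 = 1700
Every load is within 3800 kg, so 9 vans suffice.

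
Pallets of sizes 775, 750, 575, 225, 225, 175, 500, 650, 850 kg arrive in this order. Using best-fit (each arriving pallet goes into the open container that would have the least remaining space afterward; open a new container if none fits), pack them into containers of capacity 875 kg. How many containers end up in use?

7

  775 → container 1 (new)  [load 775/875]
  750 → container 2 (new)  [load 750/875]
  575 → container 3 (new)  [load 575/875]
  225 → container 3  [load 800/875]
  225 → container 4 (new)  [load 225/875]
  175 → container 4  [load 400/875]
  500 → container 5 (new)  [load 500/875]
  650 → container 6 (new)  [load 650/875]
  850 → container 7 (new)  [load 850/875]
7 containers opened.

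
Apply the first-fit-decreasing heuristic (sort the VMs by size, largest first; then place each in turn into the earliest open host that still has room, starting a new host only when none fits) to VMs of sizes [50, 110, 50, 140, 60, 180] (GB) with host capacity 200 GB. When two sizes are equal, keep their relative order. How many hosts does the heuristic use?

Sorted descending: 180, 140, 110, 60, 50, 50.
  180 → host 1 (new)  [load 180/200]
  140 → host 2 (new)  [load 140/200]
  110 → host 3 (new)  [load 110/200]
  60 → host 2  [load 200/200]
  50 → host 3  [load 160/200]
  50 → host 4 (new)  [load 50/200]
4 hosts opened.

4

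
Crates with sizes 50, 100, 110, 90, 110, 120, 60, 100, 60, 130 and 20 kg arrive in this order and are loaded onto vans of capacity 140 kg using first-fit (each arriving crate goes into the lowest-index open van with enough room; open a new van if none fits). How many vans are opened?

8

  50 → van 1 (new)  [load 50/140]
  100 → van 2 (new)  [load 100/140]
  110 → van 3 (new)  [load 110/140]
  90 → van 1  [load 140/140]
  110 → van 4 (new)  [load 110/140]
  120 → van 5 (new)  [load 120/140]
  60 → van 6 (new)  [load 60/140]
  100 → van 7 (new)  [load 100/140]
  60 → van 6  [load 120/140]
  130 → van 8 (new)  [load 130/140]
  20 → van 2  [load 120/140]
8 vans opened.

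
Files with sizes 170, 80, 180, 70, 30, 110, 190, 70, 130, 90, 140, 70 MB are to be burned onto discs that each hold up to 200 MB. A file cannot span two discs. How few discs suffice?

Total = 190 + 180 + 170 + 140 + 130 + 110 + 90 + 80 + 70 + 70 + 70 + 30 = 1330 MB.
Lower bound: ⌈1330/200⌉ = 7 discs.
A packing using 8 discs:
  disc 1: 190 = 190
  disc 2: 180 = 180
  disc 3: 170 + 30 = 200
  disc 4: 140 = 140
  disc 5: 130 + 70 = 200
  disc 6: 110 + 90 = 200
  disc 7: 80 + 70 = 150
  disc 8: 70 = 70
No arrangement into 7 discs stays within capacity, so 8 is optimal.

8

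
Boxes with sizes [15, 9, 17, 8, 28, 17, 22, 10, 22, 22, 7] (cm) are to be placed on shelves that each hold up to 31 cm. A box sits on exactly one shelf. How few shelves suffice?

7

Total = 28 + 22 + 22 + 22 + 17 + 17 + 15 + 10 + 9 + 8 + 7 = 177 cm.
Lower bound: ⌈177/31⌉ = 6 shelves.
A packing using 7 shelves:
  shelf 1: 28 = 28
  shelf 2: 22 + 9 = 31
  shelf 3: 22 + 8 = 30
  shelf 4: 22 + 7 = 29
  shelf 5: 17 + 10 = 27
  shelf 6: 17 = 17
  shelf 7: 15 = 15
No arrangement into 6 shelves stays within capacity, so 7 is optimal.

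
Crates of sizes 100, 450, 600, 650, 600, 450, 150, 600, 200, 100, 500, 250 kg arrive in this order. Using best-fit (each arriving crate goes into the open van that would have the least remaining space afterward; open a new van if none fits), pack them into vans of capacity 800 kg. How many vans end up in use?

  100 → van 1 (new)  [load 100/800]
  450 → van 1  [load 550/800]
  600 → van 2 (new)  [load 600/800]
  650 → van 3 (new)  [load 650/800]
  600 → van 4 (new)  [load 600/800]
  450 → van 5 (new)  [load 450/800]
  150 → van 3  [load 800/800]
  600 → van 6 (new)  [load 600/800]
  200 → van 2  [load 800/800]
  100 → van 4  [load 700/800]
  500 → van 7 (new)  [load 500/800]
  250 → van 1  [load 800/800]
7 vans opened.

7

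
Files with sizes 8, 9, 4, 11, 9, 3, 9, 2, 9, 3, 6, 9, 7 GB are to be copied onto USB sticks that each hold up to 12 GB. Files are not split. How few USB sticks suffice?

Total = 11 + 9 + 9 + 9 + 9 + 9 + 8 + 7 + 6 + 4 + 3 + 3 + 2 = 89 GB.
Lower bound: ⌈89/12⌉ = 8 USB sticks.
A packing using 9 USB sticks:
  USB stick 1: 11 = 11
  USB stick 2: 9 + 3 = 12
  USB stick 3: 9 + 3 = 12
  USB stick 4: 9 + 2 = 11
  USB stick 5: 9 = 9
  USB stick 6: 9 = 9
  USB stick 7: 8 + 4 = 12
  USB stick 8: 7 = 7
  USB stick 9: 6 = 6
No arrangement into 8 USB sticks stays within capacity, so 9 is optimal.

9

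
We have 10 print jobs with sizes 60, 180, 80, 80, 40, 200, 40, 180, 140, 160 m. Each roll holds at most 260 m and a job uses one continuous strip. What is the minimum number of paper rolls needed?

Total = 200 + 180 + 180 + 160 + 140 + 80 + 80 + 60 + 40 + 40 = 1160 m.
Lower bound: ⌈1160/260⌉ = 5 paper rolls.
A packing using 5 paper rolls:
  roll 1: 200 + 60 = 260
  roll 2: 180 + 80 = 260
  roll 3: 180 + 80 = 260
  roll 4: 160 + 40 + 40 = 240
  roll 5: 140 = 140
This matches the lower bound, so 5 is optimal.

5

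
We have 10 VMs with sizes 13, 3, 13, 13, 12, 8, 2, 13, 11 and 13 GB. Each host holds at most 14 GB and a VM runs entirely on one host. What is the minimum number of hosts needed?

Total = 13 + 13 + 13 + 13 + 13 + 12 + 11 + 8 + 3 + 2 = 101 GB.
Lower bound: ⌈101/14⌉ = 8 hosts.
A packing using 8 hosts:
  host 1: 13 = 13
  host 2: 13 = 13
  host 3: 13 = 13
  host 4: 13 = 13
  host 5: 13 = 13
  host 6: 12 + 2 = 14
  host 7: 11 + 3 = 14
  host 8: 8 = 8
This matches the lower bound, so 8 is optimal.

8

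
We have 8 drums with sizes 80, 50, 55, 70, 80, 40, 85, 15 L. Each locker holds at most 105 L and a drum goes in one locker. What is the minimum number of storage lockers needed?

Total = 85 + 80 + 80 + 70 + 55 + 50 + 40 + 15 = 475 L.
Lower bound: ⌈475/105⌉ = 5 storage lockers.
A packing using 6 storage lockers:
  locker 1: 85 + 15 = 100
  locker 2: 80 = 80
  locker 3: 80 = 80
  locker 4: 70 = 70
  locker 5: 55 + 50 = 105
  locker 6: 40 = 40
No arrangement into 5 storage lockers stays within capacity, so 6 is optimal.

6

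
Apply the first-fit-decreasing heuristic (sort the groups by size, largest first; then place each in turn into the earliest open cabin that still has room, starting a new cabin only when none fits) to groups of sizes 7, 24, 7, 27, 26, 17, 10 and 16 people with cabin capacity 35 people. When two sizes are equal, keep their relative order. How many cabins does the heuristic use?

Sorted descending: 27, 26, 24, 17, 16, 10, 7, 7.
  27 → cabin 1 (new)  [load 27/35]
  26 → cabin 2 (new)  [load 26/35]
  24 → cabin 3 (new)  [load 24/35]
  17 → cabin 4 (new)  [load 17/35]
  16 → cabin 4  [load 33/35]
  10 → cabin 3  [load 34/35]
  7 → cabin 1  [load 34/35]
  7 → cabin 2  [load 33/35]
4 cabins opened.

4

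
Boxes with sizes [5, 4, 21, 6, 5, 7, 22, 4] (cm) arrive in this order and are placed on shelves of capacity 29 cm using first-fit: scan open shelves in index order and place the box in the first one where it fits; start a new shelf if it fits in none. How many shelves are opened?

3

  5 → shelf 1 (new)  [load 5/29]
  4 → shelf 1  [load 9/29]
  21 → shelf 2 (new)  [load 21/29]
  6 → shelf 1  [load 15/29]
  5 → shelf 1  [load 20/29]
  7 → shelf 1  [load 27/29]
  22 → shelf 3 (new)  [load 22/29]
  4 → shelf 2  [load 25/29]
3 shelves opened.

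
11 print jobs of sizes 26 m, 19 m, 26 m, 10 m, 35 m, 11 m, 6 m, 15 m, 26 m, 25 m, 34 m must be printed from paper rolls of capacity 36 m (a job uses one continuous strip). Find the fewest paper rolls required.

7

Total = 35 + 34 + 26 + 26 + 26 + 25 + 19 + 15 + 11 + 10 + 6 = 233 m.
Lower bound: ⌈233/36⌉ = 7 paper rolls.
A packing using 7 paper rolls:
  roll 1: 35 = 35
  roll 2: 34 = 34
  roll 3: 26 + 10 = 36
  roll 4: 26 + 6 = 32
  roll 5: 26 = 26
  roll 6: 25 + 11 = 36
  roll 7: 19 + 15 = 34
This matches the lower bound, so 7 is optimal.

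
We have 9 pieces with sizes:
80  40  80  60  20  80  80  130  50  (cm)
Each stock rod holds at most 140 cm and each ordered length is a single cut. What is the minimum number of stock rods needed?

5

Total = 130 + 80 + 80 + 80 + 80 + 60 + 50 + 40 + 20 = 620 cm.
Lower bound: ⌈620/140⌉ = 5 stock rods.
A packing using 5 stock rods:
  stock rod 1: 130 = 130
  stock rod 2: 80 + 60 = 140
  stock rod 3: 80 + 50 = 130
  stock rod 4: 80 + 40 + 20 = 140
  stock rod 5: 80 = 80
This matches the lower bound, so 5 is optimal.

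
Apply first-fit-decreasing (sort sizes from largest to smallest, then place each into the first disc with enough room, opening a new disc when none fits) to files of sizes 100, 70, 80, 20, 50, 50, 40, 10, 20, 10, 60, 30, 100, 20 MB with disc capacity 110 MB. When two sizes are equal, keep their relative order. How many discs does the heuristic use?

Sorted descending: 100, 100, 80, 70, 60, 50, 50, 40, 30, 20, 20, 20, 10, 10.
  100 → disc 1 (new)  [load 100/110]
  100 → disc 2 (new)  [load 100/110]
  80 → disc 3 (new)  [load 80/110]
  70 → disc 4 (new)  [load 70/110]
  60 → disc 5 (new)  [load 60/110]
  50 → disc 5  [load 110/110]
  50 → disc 6 (new)  [load 50/110]
  40 → disc 4  [load 110/110]
  30 → disc 3  [load 110/110]
  20 → disc 6  [load 70/110]
  20 → disc 6  [load 90/110]
  20 → disc 6  [load 110/110]
  10 → disc 1  [load 110/110]
  10 → disc 2  [load 110/110]
6 discs opened.

6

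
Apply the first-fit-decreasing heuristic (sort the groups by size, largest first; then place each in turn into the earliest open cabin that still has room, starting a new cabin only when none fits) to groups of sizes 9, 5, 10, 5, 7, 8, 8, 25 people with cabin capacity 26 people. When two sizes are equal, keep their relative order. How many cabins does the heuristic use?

3

Sorted descending: 25, 10, 9, 8, 8, 7, 5, 5.
  25 → cabin 1 (new)  [load 25/26]
  10 → cabin 2 (new)  [load 10/26]
  9 → cabin 2  [load 19/26]
  8 → cabin 3 (new)  [load 8/26]
  8 → cabin 3  [load 16/26]
  7 → cabin 2  [load 26/26]
  5 → cabin 3  [load 21/26]
  5 → cabin 3  [load 26/26]
3 cabins opened.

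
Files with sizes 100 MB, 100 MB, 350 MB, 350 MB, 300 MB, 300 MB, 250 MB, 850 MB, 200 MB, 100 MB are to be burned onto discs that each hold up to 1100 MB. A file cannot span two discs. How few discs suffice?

Total = 850 + 350 + 350 + 300 + 300 + 250 + 200 + 100 + 100 + 100 = 2900 MB.
Lower bound: ⌈2900/1100⌉ = 3 discs.
A packing using 3 discs:
  disc 1: 850 + 250 = 1100
  disc 2: 350 + 350 + 300 + 100 = 1100
  disc 3: 300 + 200 + 100 + 100 = 700
This matches the lower bound, so 3 is optimal.

3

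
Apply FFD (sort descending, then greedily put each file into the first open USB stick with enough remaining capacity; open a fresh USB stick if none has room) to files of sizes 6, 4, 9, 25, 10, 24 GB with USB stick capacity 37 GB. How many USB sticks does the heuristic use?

Sorted descending: 25, 24, 10, 9, 6, 4.
  25 → USB stick 1 (new)  [load 25/37]
  24 → USB stick 2 (new)  [load 24/37]
  10 → USB stick 1  [load 35/37]
  9 → USB stick 2  [load 33/37]
  6 → USB stick 3 (new)  [load 6/37]
  4 → USB stick 2  [load 37/37]
3 USB sticks opened.

3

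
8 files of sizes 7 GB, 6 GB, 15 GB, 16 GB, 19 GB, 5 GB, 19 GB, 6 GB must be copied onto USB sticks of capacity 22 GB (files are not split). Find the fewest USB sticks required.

5

Total = 19 + 19 + 16 + 15 + 7 + 6 + 6 + 5 = 93 GB.
Lower bound: ⌈93/22⌉ = 5 USB sticks.
A packing using 5 USB sticks:
  USB stick 1: 19 = 19
  USB stick 2: 19 = 19
  USB stick 3: 16 + 6 = 22
  USB stick 4: 15 + 7 = 22
  USB stick 5: 6 + 5 = 11
This matches the lower bound, so 5 is optimal.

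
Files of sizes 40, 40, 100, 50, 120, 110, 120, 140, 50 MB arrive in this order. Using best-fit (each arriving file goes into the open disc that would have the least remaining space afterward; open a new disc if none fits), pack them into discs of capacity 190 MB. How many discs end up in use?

5

  40 → disc 1 (new)  [load 40/190]
  40 → disc 1  [load 80/190]
  100 → disc 1  [load 180/190]
  50 → disc 2 (new)  [load 50/190]
  120 → disc 2  [load 170/190]
  110 → disc 3 (new)  [load 110/190]
  120 → disc 4 (new)  [load 120/190]
  140 → disc 5 (new)  [load 140/190]
  50 → disc 5  [load 190/190]
5 discs opened.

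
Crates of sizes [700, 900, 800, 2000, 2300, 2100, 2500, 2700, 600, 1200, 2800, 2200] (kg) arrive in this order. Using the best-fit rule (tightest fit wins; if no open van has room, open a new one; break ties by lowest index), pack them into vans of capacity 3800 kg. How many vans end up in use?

  700 → van 1 (new)  [load 700/3800]
  900 → van 1  [load 1600/3800]
  800 → van 1  [load 2400/3800]
  2000 → van 2 (new)  [load 2000/3800]
  2300 → van 3 (new)  [load 2300/3800]
  2100 → van 4 (new)  [load 2100/3800]
  2500 → van 5 (new)  [load 2500/3800]
  2700 → van 6 (new)  [load 2700/3800]
  600 → van 6  [load 3300/3800]
  1200 → van 5  [load 3700/3800]
  2800 → van 7 (new)  [load 2800/3800]
  2200 → van 8 (new)  [load 2200/3800]
8 vans opened.

8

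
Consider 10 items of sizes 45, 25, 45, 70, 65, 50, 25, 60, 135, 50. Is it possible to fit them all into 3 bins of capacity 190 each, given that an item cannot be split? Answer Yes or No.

No

Total = 570; ⌈570/190⌉ = 3.
The bound of 3 does not rule out 3, but exhaustive search shows no assignment into 3 bins of capacity 190 exists — the minimum is 4.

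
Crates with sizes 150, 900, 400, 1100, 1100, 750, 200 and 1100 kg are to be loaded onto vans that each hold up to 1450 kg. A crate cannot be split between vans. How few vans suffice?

Total = 1100 + 1100 + 1100 + 900 + 750 + 400 + 200 + 150 = 5700 kg.
Lower bound: ⌈5700/1450⌉ = 4 vans.
Also, 5 crates each exceed 725 kg, and no two of those can share a van, so at least 5 vans are needed.
A packing using 5 vans:
  van 1: 1100 + 200 + 150 = 1450
  van 2: 1100 = 1100
  van 3: 1100 = 1100
  van 4: 900 + 400 = 1300
  van 5: 750 = 750
This matches the lower bound, so 5 is optimal.

5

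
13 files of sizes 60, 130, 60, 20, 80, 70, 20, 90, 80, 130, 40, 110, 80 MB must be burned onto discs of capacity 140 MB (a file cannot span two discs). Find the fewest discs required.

Total = 130 + 130 + 110 + 90 + 80 + 80 + 80 + 70 + 60 + 60 + 40 + 20 + 20 = 970 MB.
Lower bound: ⌈970/140⌉ = 7 discs.
A packing using 8 discs:
  disc 1: 130 = 130
  disc 2: 130 = 130
  disc 3: 110 + 20 = 130
  disc 4: 90 + 40 = 130
  disc 5: 80 + 60 = 140
  disc 6: 80 + 60 = 140
  disc 7: 80 + 20 = 100
  disc 8: 70 = 70
No arrangement into 7 discs stays within capacity, so 8 is optimal.

8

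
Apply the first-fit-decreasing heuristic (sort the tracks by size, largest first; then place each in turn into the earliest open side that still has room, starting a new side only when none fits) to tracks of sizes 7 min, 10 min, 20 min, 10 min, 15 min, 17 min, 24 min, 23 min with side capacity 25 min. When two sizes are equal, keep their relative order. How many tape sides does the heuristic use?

Sorted descending: 24, 23, 20, 17, 15, 10, 10, 7.
  24 → side 1 (new)  [load 24/25]
  23 → side 2 (new)  [load 23/25]
  20 → side 3 (new)  [load 20/25]
  17 → side 4 (new)  [load 17/25]
  15 → side 5 (new)  [load 15/25]
  10 → side 5  [load 25/25]
  10 → side 6 (new)  [load 10/25]
  7 → side 4  [load 24/25]
6 tape sides opened.

6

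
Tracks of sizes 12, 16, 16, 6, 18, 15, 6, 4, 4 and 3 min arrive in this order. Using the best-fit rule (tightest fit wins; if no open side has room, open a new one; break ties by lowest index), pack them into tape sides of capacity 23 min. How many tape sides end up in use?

5

  12 → side 1 (new)  [load 12/23]
  16 → side 2 (new)  [load 16/23]
  16 → side 3 (new)  [load 16/23]
  6 → side 2  [load 22/23]
  18 → side 4 (new)  [load 18/23]
  15 → side 5 (new)  [load 15/23]
  6 → side 3  [load 22/23]
  4 → side 4  [load 22/23]
  4 → side 5  [load 19/23]
  3 → side 5  [load 22/23]
5 tape sides opened.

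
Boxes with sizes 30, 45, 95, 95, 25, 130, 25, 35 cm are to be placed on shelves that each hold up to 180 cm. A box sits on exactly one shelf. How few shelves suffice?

3

Total = 130 + 95 + 95 + 45 + 35 + 30 + 25 + 25 = 480 cm.
Lower bound: ⌈480/180⌉ = 3 shelves.
A packing using 3 shelves:
  shelf 1: 130 + 45 = 175
  shelf 2: 95 + 35 + 30 = 160
  shelf 3: 95 + 25 + 25 = 145
This matches the lower bound, so 3 is optimal.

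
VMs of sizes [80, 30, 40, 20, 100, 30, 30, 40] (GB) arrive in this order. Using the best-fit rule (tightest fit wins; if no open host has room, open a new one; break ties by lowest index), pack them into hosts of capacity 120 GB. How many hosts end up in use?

4

  80 → host 1 (new)  [load 80/120]
  30 → host 1  [load 110/120]
  40 → host 2 (new)  [load 40/120]
  20 → host 2  [load 60/120]
  100 → host 3 (new)  [load 100/120]
  30 → host 2  [load 90/120]
  30 → host 2  [load 120/120]
  40 → host 4 (new)  [load 40/120]
4 hosts opened.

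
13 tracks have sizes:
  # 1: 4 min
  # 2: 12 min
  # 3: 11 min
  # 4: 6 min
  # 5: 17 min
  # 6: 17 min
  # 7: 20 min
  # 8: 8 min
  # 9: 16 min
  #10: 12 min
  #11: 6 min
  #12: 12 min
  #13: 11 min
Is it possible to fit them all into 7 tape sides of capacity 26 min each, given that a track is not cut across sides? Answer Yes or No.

A valid assignment using 7 tape sides:
  side 1: 20 + 6 = 26
  side 2: 17 + 8 = 25
  side 3: 17 + 6 = 23
  side 4: 16 + 4 = 20
  side 5: 12 + 12 = 24
  side 6: 12 + 11 = 23
  side 7: 11 = 11
Every load is within 26 min, so 7 tape sides suffice.

Yes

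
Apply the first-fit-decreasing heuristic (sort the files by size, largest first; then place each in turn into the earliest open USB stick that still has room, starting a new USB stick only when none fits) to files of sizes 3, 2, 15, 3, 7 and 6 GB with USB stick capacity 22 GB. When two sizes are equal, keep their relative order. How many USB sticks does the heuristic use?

Sorted descending: 15, 7, 6, 3, 3, 2.
  15 → USB stick 1 (new)  [load 15/22]
  7 → USB stick 1  [load 22/22]
  6 → USB stick 2 (new)  [load 6/22]
  3 → USB stick 2  [load 9/22]
  3 → USB stick 2  [load 12/22]
  2 → USB stick 2  [load 14/22]
2 USB sticks opened.

2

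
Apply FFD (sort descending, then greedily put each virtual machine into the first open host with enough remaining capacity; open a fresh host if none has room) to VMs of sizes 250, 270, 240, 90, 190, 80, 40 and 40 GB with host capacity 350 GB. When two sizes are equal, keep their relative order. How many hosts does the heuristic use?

4

Sorted descending: 270, 250, 240, 190, 90, 80, 40, 40.
  270 → host 1 (new)  [load 270/350]
  250 → host 2 (new)  [load 250/350]
  240 → host 3 (new)  [load 240/350]
  190 → host 4 (new)  [load 190/350]
  90 → host 2  [load 340/350]
  80 → host 1  [load 350/350]
  40 → host 3  [load 280/350]
  40 → host 3  [load 320/350]
4 hosts opened.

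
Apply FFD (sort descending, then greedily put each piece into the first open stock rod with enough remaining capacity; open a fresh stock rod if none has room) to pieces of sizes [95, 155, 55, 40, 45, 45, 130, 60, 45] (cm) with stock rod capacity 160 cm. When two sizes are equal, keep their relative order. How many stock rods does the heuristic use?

5

Sorted descending: 155, 130, 95, 60, 55, 45, 45, 45, 40.
  155 → stock rod 1 (new)  [load 155/160]
  130 → stock rod 2 (new)  [load 130/160]
  95 → stock rod 3 (new)  [load 95/160]
  60 → stock rod 3  [load 155/160]
  55 → stock rod 4 (new)  [load 55/160]
  45 → stock rod 4  [load 100/160]
  45 → stock rod 4  [load 145/160]
  45 → stock rod 5 (new)  [load 45/160]
  40 → stock rod 5  [load 85/160]
5 stock rods opened.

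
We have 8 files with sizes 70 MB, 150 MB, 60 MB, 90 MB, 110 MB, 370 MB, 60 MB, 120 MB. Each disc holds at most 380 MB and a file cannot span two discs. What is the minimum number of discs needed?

3

Total = 370 + 150 + 120 + 110 + 90 + 70 + 60 + 60 = 1030 MB.
Lower bound: ⌈1030/380⌉ = 3 discs.
A packing using 3 discs:
  disc 1: 370 = 370
  disc 2: 150 + 120 + 110 = 380
  disc 3: 90 + 70 + 60 + 60 = 280
This matches the lower bound, so 3 is optimal.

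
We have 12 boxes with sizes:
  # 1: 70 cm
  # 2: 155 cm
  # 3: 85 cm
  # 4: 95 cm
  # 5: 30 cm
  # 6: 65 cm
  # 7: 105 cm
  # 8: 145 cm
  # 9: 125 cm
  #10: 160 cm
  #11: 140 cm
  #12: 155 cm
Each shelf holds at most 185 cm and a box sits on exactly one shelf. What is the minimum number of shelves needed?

9

Total = 160 + 155 + 155 + 145 + 140 + 125 + 105 + 95 + 85 + 70 + 65 + 30 = 1330 cm.
Lower bound: ⌈1330/185⌉ = 8 shelves.
A packing using 9 shelves:
  shelf 1: 160 = 160
  shelf 2: 155 + 30 = 185
  shelf 3: 155 = 155
  shelf 4: 145 = 145
  shelf 5: 140 = 140
  shelf 6: 125 = 125
  shelf 7: 105 + 70 = 175
  shelf 8: 95 + 85 = 180
  shelf 9: 65 = 65
No arrangement into 8 shelves stays within capacity, so 9 is optimal.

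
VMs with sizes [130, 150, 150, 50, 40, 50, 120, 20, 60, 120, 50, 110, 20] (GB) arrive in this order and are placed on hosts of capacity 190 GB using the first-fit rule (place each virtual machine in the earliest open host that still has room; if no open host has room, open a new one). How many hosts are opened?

6

  130 → host 1 (new)  [load 130/190]
  150 → host 2 (new)  [load 150/190]
  150 → host 3 (new)  [load 150/190]
  50 → host 1  [load 180/190]
  40 → host 2  [load 190/190]
  50 → host 4 (new)  [load 50/190]
  120 → host 4  [load 170/190]
  20 → host 3  [load 170/190]
  60 → host 5 (new)  [load 60/190]
  120 → host 5  [load 180/190]
  50 → host 6 (new)  [load 50/190]
  110 → host 6  [load 160/190]
  20 → host 3  [load 190/190]
6 hosts opened.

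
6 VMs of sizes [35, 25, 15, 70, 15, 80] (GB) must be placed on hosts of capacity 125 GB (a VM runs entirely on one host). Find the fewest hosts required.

2

Total = 80 + 70 + 35 + 25 + 15 + 15 = 240 GB.
Lower bound: ⌈240/125⌉ = 2 hosts.
A packing using 2 hosts:
  host 1: 80 + 35 = 115
  host 2: 70 + 25 + 15 + 15 = 125
This matches the lower bound, so 2 is optimal.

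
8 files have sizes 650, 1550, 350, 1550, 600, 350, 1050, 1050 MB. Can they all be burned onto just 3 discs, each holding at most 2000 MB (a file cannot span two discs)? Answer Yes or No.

No

Total = 7150 MB; ⌈7150/2000⌉ = 4.
At least 4 discs are required, but only 3 are allowed.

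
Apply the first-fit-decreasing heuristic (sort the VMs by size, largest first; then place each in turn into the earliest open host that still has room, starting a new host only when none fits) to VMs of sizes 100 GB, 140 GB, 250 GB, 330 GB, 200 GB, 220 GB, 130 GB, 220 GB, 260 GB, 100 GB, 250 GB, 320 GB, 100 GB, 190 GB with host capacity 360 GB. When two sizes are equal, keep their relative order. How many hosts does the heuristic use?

Sorted descending: 330, 320, 260, 250, 250, 220, 220, 200, 190, 140, 130, 100, 100, 100.
  330 → host 1 (new)  [load 330/360]
  320 → host 2 (new)  [load 320/360]
  260 → host 3 (new)  [load 260/360]
  250 → host 4 (new)  [load 250/360]
  250 → host 5 (new)  [load 250/360]
  220 → host 6 (new)  [load 220/360]
  220 → host 7 (new)  [load 220/360]
  200 → host 8 (new)  [load 200/360]
  190 → host 9 (new)  [load 190/360]
  140 → host 6  [load 360/360]
  130 → host 7  [load 350/360]
  100 → host 3  [load 360/360]
  100 → host 4  [load 350/360]
  100 → host 5  [load 350/360]
9 hosts opened.

9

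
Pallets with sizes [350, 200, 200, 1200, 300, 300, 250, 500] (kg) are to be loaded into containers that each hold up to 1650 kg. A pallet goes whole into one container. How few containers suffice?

Total = 1200 + 500 + 350 + 300 + 300 + 250 + 200 + 200 = 3300 kg.
Lower bound: ⌈3300/1650⌉ = 2 containers.
A packing using 2 containers:
  container 1: 1200 + 250 + 200 = 1650
  container 2: 500 + 350 + 300 + 300 + 200 = 1650
This matches the lower bound, so 2 is optimal.

2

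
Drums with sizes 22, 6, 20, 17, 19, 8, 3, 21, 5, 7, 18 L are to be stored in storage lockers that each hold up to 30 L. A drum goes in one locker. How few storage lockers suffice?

Total = 22 + 21 + 20 + 19 + 18 + 17 + 8 + 7 + 6 + 5 + 3 = 146 L.
Lower bound: ⌈146/30⌉ = 5 storage lockers.
Also, 6 drums each exceed 15 L, and no two of those can share a locker, so at least 6 storage lockers are needed.
A packing using 6 storage lockers:
  locker 1: 22 + 8 = 30
  locker 2: 21 + 7 = 28
  locker 3: 20 + 6 + 3 = 29
  locker 4: 19 + 5 = 24
  locker 5: 18 = 18
  locker 6: 17 = 17
This matches the lower bound, so 6 is optimal.

6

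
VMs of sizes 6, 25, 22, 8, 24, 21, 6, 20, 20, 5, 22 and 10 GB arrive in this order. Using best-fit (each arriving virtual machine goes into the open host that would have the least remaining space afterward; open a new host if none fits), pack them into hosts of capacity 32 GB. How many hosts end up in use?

  6 → host 1 (new)  [load 6/32]
  25 → host 1  [load 31/32]
  22 → host 2 (new)  [load 22/32]
  8 → host 2  [load 30/32]
  24 → host 3 (new)  [load 24/32]
  21 → host 4 (new)  [load 21/32]
  6 → host 3  [load 30/32]
  20 → host 5 (new)  [load 20/32]
  20 → host 6 (new)  [load 20/32]
  5 → host 4  [load 26/32]
  22 → host 7 (new)  [load 22/32]
  10 → host 7  [load 32/32]
7 hosts opened.

7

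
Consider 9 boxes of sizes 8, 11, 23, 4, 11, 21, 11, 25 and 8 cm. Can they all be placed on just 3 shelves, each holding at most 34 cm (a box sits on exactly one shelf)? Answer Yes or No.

No

Total = 122 cm; ⌈122/34⌉ = 4.
At least 4 shelves are required, but only 3 are allowed.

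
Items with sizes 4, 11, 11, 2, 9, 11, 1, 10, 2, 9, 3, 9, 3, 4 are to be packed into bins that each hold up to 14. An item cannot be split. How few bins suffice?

Total = 11 + 11 + 11 + 10 + 9 + 9 + 9 + 4 + 4 + 3 + 3 + 2 + 2 + 1 = 89.
Lower bound: ⌈89/14⌉ = 7 bins.
A packing using 7 bins:
  bin 1: 11 + 3 = 14
  bin 2: 11 + 3 = 14
  bin 3: 11 + 2 + 1 = 14
  bin 4: 10 + 4 = 14
  bin 5: 9 + 4 = 13
  bin 6: 9 + 2 = 11
  bin 7: 9 = 9
This matches the lower bound, so 7 is optimal.

7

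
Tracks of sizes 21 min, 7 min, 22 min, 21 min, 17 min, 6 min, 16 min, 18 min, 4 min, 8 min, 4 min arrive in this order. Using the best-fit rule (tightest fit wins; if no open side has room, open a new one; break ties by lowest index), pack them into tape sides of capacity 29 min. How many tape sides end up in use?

  21 → side 1 (new)  [load 21/29]
  7 → side 1  [load 28/29]
  22 → side 2 (new)  [load 22/29]
  21 → side 3 (new)  [load 21/29]
  17 → side 4 (new)  [load 17/29]
  6 → side 2  [load 28/29]
  16 → side 5 (new)  [load 16/29]
  18 → side 6 (new)  [load 18/29]
  4 → side 3  [load 25/29]
  8 → side 6  [load 26/29]
  4 → side 3  [load 29/29]
6 tape sides opened.

6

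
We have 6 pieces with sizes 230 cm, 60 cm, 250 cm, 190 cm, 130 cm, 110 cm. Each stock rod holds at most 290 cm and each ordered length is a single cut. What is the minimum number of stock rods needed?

4

Total = 250 + 230 + 190 + 130 + 110 + 60 = 970 cm.
Lower bound: ⌈970/290⌉ = 4 stock rods.
A packing using 4 stock rods:
  stock rod 1: 250 = 250
  stock rod 2: 230 + 60 = 290
  stock rod 3: 190 = 190
  stock rod 4: 130 + 110 = 240
This matches the lower bound, so 4 is optimal.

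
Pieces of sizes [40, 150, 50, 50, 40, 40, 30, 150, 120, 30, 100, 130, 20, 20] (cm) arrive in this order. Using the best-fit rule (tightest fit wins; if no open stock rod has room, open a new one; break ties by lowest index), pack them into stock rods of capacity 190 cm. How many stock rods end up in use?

6

  40 → stock rod 1 (new)  [load 40/190]
  150 → stock rod 1  [load 190/190]
  50 → stock rod 2 (new)  [load 50/190]
  50 → stock rod 2  [load 100/190]
  40 → stock rod 2  [load 140/190]
  40 → stock rod 2  [load 180/190]
  30 → stock rod 3 (new)  [load 30/190]
  150 → stock rod 3  [load 180/190]
  120 → stock rod 4 (new)  [load 120/190]
  30 → stock rod 4  [load 150/190]
  100 → stock rod 5 (new)  [load 100/190]
  130 → stock rod 6 (new)  [load 130/190]
  20 → stock rod 4  [load 170/190]
  20 → stock rod 4  [load 190/190]
6 stock rods opened.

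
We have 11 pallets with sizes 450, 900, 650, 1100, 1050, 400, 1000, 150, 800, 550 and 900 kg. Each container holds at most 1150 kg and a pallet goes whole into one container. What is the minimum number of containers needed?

8

Total = 1100 + 1050 + 1000 + 900 + 900 + 800 + 650 + 550 + 450 + 400 + 150 = 7950 kg.
Lower bound: ⌈7950/1150⌉ = 7 containers.
A packing using 8 containers:
  container 1: 1100 = 1100
  container 2: 1050 = 1050
  container 3: 1000 + 150 = 1150
  container 4: 900 = 900
  container 5: 900 = 900
  container 6: 800 = 800
  container 7: 650 + 450 = 1100
  container 8: 550 + 400 = 950
No arrangement into 7 containers stays within capacity, so 8 is optimal.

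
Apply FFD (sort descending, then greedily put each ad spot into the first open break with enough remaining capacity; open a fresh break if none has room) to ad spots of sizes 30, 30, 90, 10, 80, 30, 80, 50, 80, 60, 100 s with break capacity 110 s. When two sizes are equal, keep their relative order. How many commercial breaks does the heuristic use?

6

Sorted descending: 100, 90, 80, 80, 80, 60, 50, 30, 30, 30, 10.
  100 → break 1 (new)  [load 100/110]
  90 → break 2 (new)  [load 90/110]
  80 → break 3 (new)  [load 80/110]
  80 → break 4 (new)  [load 80/110]
  80 → break 5 (new)  [load 80/110]
  60 → break 6 (new)  [load 60/110]
  50 → break 6  [load 110/110]
  30 → break 3  [load 110/110]
  30 → break 4  [load 110/110]
  30 → break 5  [load 110/110]
  10 → break 1  [load 110/110]
6 commercial breaks opened.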